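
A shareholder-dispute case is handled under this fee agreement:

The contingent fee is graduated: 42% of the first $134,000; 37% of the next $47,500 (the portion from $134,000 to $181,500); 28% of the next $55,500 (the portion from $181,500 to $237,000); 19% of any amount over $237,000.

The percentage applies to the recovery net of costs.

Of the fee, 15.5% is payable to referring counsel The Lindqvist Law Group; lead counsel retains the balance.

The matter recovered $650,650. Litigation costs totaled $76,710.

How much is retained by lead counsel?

$129,634.49

Fee base (net of costs): $650,650 − $76,710 = $573,940
First $134,000 at 42% = $56,280.00
Next $47,500 at 37% = $17,575.00
Next $55,500 at 28% = $15,540.00
Remaining $336,940 at 19% = $64,018.60
Fee: $56,280.00 + $17,575.00 + $15,540.00 + $64,018.60 = $153,413.60
Referral share: 15.5% of $153,413.60 = $23,779.11; lead counsel retains $153,413.60 − $23,779.11 = $129,634.49.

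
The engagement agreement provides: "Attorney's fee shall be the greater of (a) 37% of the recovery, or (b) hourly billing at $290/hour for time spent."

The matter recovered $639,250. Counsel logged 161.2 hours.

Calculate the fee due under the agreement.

$236,522.50

(a) 37% of $639,250 = $236,522.50
(b) 161.2 × $290 = $46,748.00
The greater is (a): $236,522.50.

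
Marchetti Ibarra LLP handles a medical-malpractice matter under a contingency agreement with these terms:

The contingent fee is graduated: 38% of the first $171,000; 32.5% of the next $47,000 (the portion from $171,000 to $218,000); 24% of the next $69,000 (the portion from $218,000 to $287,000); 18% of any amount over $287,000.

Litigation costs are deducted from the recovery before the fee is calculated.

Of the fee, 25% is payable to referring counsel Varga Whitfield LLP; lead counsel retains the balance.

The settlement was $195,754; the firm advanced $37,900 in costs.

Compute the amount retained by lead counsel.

Fee base (net of costs): $195,754 − $37,900 = $157,854
First $157,854 at 38% = $59,984.52
Referral share: 25% of $59,984.52 = $14,996.13; lead counsel retains $59,984.52 − $14,996.13 = $44,988.39.

$44,988.39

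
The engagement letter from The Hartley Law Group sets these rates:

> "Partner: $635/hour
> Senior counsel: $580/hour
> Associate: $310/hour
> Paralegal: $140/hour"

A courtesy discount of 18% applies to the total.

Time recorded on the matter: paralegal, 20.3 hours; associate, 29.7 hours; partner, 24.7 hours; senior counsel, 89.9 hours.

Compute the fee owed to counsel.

$65,497.91

Partner: 24.7 × $635 = $15,684.50
Senior counsel: 89.9 × $580 = $52,142.00
Associate: 29.7 × $310 = $9,207.00
Paralegal: 20.3 × $140 = $2,842.00
Subtotal: $79,875.50
Less 18% discount: −$14,377.59
Total: $79,875.50 − $14,377.59 = $65,497.91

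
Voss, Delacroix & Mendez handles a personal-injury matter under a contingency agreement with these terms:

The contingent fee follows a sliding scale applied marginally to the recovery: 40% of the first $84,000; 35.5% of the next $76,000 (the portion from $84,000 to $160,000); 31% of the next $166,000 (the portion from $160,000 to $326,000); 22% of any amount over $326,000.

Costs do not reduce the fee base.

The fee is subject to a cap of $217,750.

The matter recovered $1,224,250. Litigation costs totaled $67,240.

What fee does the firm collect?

Fee base is the gross recovery, $1,224,250; costs are reimbursed separately.
First $84,000 at 40% = $33,600.00
Next $76,000 at 35.5% = $26,980.00
Next $166,000 at 31% = $51,460.00
Remaining $898,250 at 22% = $197,615.00
Fee: $33,600.00 + $26,980.00 + $51,460.00 + $197,615.00 = $309,655.00
$309,655.00 exceeds the $217,750 cap, so the fee is capped at $217,750.00.

$217,750.00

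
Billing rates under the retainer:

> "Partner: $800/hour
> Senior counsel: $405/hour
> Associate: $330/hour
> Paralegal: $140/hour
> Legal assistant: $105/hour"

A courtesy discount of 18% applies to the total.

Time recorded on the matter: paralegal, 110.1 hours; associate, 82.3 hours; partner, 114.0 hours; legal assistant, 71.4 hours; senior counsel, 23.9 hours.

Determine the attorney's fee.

$123,778.59

Partner: 114.0 × $800 = $91,200.00
Senior counsel: 23.9 × $405 = $9,679.50
Associate: 82.3 × $330 = $27,159.00
Paralegal: 110.1 × $140 = $15,414.00
Legal assistant: 71.4 × $105 = $7,497.00
Subtotal: $150,949.50
Less 18% discount: −$27,170.91
Total: $150,949.50 − $27,170.91 = $123,778.59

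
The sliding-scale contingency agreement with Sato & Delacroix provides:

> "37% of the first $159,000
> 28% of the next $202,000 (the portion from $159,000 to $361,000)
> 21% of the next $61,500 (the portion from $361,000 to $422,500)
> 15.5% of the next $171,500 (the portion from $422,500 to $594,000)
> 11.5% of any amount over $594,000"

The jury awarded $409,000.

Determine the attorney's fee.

$125,470.00

First $159,000 at 37% = $58,830.00
Next $202,000 at 28% = $56,560.00
Remaining $48,000 at 21% = $10,080.00
Fee: $58,830.00 + $56,560.00 + $10,080.00 = $125,470.00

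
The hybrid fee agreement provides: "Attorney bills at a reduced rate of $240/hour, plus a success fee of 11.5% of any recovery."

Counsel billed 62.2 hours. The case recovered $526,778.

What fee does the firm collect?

Hourly: 62.2 × $240 = $14,928.00
Success fee: 11.5% of $526,778 = $60,579.47
Total: $14,928.00 + $60,579.47 = $75,507.47

$75,507.47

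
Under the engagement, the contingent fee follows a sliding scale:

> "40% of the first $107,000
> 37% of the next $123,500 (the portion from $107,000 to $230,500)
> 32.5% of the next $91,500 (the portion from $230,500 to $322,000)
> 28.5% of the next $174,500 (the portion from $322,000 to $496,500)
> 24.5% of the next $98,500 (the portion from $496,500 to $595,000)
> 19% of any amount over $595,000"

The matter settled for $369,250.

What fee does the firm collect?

$131,698.75

First $107,000 at 40% = $42,800.00
Next $123,500 at 37% = $45,695.00
Next $91,500 at 32.5% = $29,737.50
Remaining $47,250 at 28.5% = $13,466.25
Fee: $42,800.00 + $45,695.00 + $29,737.50 + $13,466.25 = $131,698.75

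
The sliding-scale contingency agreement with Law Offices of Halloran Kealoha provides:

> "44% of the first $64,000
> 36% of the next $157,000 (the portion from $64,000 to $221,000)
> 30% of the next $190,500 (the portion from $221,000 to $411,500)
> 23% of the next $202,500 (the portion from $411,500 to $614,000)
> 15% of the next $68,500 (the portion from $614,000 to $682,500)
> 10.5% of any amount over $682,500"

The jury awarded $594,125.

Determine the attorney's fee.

First $64,000 at 44% = $28,160.00
Next $157,000 at 36% = $56,520.00
Next $190,500 at 30% = $57,150.00
Remaining $182,625 at 23% = $42,003.75
Fee: $28,160.00 + $56,520.00 + $57,150.00 + $42,003.75 = $183,833.75

$183,833.75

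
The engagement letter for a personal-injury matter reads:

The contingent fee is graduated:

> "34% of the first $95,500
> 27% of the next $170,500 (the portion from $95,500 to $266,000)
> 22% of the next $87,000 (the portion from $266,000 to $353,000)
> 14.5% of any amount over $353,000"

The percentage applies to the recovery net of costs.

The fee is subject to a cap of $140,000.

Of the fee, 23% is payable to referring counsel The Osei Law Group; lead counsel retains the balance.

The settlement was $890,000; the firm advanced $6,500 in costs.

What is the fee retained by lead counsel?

Fee base (net of costs): $890,000 − $6,500 = $883,500
First $95,500 at 34% = $32,470.00
Next $170,500 at 27% = $46,035.00
Next $87,000 at 22% = $19,140.00
Remaining $530,500 at 14.5% = $76,922.50
Fee: $32,470.00 + $46,035.00 + $19,140.00 + $76,922.50 = $174,567.50
$174,567.50 exceeds the $140,000 cap, so the fee is capped at $140,000.00.
Referral share: 23% of $140,000.00 = $32,200.00; lead counsel retains $140,000.00 − $32,200.00 = $107,800.00.

$107,800.00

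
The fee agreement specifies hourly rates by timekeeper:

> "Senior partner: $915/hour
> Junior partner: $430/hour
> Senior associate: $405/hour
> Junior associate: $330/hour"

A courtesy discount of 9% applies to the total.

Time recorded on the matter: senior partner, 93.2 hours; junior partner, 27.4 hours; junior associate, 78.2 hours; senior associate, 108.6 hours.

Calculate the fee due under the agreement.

Senior partner: 93.2 × $915 = $85,278.00
Junior partner: 27.4 × $430 = $11,782.00
Senior associate: 108.6 × $405 = $43,983.00
Junior associate: 78.2 × $330 = $25,806.00
Subtotal: $166,849.00
Less 9% discount: −$15,016.41
Total: $166,849.00 − $15,016.41 = $151,832.59

$151,832.59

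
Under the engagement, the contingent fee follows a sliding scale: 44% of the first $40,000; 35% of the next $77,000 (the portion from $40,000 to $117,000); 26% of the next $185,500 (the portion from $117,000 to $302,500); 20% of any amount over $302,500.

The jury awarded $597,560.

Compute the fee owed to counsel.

$151,792.00

First $40,000 at 44% = $17,600.00
Next $77,000 at 35% = $26,950.00
Next $185,500 at 26% = $48,230.00
Remaining $295,060 at 20% = $59,012.00
Fee: $17,600.00 + $26,950.00 + $48,230.00 + $59,012.00 = $151,792.00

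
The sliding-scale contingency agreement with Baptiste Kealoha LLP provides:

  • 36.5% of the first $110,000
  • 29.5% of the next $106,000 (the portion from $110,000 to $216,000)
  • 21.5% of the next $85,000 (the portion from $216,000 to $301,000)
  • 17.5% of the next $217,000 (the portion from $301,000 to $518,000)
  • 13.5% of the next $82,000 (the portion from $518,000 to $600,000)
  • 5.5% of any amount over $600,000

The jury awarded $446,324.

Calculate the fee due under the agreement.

$115,126.70

First $110,000 at 36.5% = $40,150.00
Next $106,000 at 29.5% = $31,270.00
Next $85,000 at 21.5% = $18,275.00
Remaining $145,324 at 17.5% = $25,431.70
Fee: $40,150.00 + $31,270.00 + $18,275.00 + $25,431.70 = $115,126.70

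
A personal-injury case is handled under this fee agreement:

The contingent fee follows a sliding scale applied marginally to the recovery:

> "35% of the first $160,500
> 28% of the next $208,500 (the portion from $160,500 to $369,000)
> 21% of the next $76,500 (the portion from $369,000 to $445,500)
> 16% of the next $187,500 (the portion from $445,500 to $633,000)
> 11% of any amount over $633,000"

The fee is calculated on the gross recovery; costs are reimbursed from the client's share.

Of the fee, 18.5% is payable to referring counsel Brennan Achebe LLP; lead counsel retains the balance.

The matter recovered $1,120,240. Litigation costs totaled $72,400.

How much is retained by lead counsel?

Fee base is the gross recovery, $1,120,240; costs are reimbursed separately.
First $160,500 at 35% = $56,175.00
Next $208,500 at 28% = $58,380.00
Next $76,500 at 21% = $16,065.00
Next $187,500 at 16% = $30,000.00
Remaining $487,240 at 11% = $53,596.40
Fee: $56,175.00 + $58,380.00 + $16,065.00 + $30,000.00 + $53,596.40 = $214,216.40
Referral share: 18.5% of $214,216.40 = $39,630.03; lead counsel retains $214,216.40 − $39,630.03 = $174,586.37.

$174,586.37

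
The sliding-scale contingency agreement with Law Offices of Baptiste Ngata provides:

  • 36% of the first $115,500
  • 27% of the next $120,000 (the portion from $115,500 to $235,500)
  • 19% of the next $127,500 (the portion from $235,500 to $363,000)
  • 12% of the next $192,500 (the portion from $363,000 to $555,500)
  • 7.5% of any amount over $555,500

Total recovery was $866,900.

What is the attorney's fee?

First $115,500 at 36% = $41,580.00
Next $120,000 at 27% = $32,400.00
Next $127,500 at 19% = $24,225.00
Next $192,500 at 12% = $23,100.00
Remaining $311,400 at 7.5% = $23,355.00
Fee: $41,580.00 + $32,400.00 + $24,225.00 + $23,100.00 + $23,355.00 = $144,660.00

$144,660.00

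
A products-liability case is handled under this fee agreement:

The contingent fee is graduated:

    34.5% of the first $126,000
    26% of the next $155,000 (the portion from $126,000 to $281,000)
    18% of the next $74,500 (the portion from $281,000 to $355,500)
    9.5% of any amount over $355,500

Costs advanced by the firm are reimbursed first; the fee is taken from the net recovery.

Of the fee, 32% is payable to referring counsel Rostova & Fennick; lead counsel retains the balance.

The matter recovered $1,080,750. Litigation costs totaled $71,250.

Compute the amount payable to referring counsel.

$50,979.20

Fee base (net of costs): $1,080,750 − $71,250 = $1,009,500
First $126,000 at 34.5% = $43,470.00
Next $155,000 at 26% = $40,300.00
Next $74,500 at 18% = $13,410.00
Remaining $654,000 at 9.5% = $62,130.00
Fee: $43,470.00 + $40,300.00 + $13,410.00 + $62,130.00 = $159,310.00
Referral share: 32% of $159,310.00 = $50,979.20; lead counsel retains $159,310.00 − $50,979.20 = $108,330.80.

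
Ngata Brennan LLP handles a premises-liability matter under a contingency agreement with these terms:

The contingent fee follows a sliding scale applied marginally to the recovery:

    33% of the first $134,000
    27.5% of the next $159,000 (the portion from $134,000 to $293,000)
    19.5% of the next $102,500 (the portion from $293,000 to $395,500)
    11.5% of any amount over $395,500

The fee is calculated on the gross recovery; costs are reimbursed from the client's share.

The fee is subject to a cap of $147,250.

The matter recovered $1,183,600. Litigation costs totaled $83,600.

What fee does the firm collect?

Fee base is the gross recovery, $1,183,600; costs are reimbursed separately.
First $134,000 at 33% = $44,220.00
Next $159,000 at 27.5% = $43,725.00
Next $102,500 at 19.5% = $19,987.50
Remaining $788,100 at 11.5% = $90,631.50
Fee: $44,220.00 + $43,725.00 + $19,987.50 + $90,631.50 = $198,564.00
$198,564.00 exceeds the $147,250 cap, so the fee is capped at $147,250.00.

$147,250.00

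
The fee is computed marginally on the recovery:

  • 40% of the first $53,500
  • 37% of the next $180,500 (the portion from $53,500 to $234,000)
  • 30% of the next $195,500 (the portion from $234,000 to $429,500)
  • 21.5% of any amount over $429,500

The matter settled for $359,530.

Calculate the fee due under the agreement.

$125,844.00

First $53,500 at 40% = $21,400.00
Next $180,500 at 37% = $66,785.00
Remaining $125,530 at 30% = $37,659.00
Fee: $21,400.00 + $66,785.00 + $37,659.00 = $125,844.00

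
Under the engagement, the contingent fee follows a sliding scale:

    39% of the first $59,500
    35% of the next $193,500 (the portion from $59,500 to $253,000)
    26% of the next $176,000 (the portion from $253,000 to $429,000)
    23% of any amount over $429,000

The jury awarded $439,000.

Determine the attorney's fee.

$138,990.00

First $59,500 at 39% = $23,205.00
Next $193,500 at 35% = $67,725.00
Next $176,000 at 26% = $45,760.00
Remaining $10,000 at 23% = $2,300.00
Fee: $23,205.00 + $67,725.00 + $45,760.00 + $2,300.00 = $138,990.00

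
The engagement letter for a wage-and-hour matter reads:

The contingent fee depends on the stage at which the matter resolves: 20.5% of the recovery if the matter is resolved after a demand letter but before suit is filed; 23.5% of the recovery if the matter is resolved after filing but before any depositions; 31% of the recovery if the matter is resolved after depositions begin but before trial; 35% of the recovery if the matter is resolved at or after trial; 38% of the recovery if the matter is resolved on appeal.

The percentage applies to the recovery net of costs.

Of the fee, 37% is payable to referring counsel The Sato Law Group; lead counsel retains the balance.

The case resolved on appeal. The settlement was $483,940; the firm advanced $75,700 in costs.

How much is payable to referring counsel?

Fee base (net of costs): $483,940 − $75,700 = $408,240
The matter resolved on appeal, so the 38% rate applies.
$408,240 × 38% = $155,131.20
Referral share: 37% of $155,131.20 = $57,398.54; lead counsel retains $155,131.20 − $57,398.54 = $97,732.66.

$57,398.54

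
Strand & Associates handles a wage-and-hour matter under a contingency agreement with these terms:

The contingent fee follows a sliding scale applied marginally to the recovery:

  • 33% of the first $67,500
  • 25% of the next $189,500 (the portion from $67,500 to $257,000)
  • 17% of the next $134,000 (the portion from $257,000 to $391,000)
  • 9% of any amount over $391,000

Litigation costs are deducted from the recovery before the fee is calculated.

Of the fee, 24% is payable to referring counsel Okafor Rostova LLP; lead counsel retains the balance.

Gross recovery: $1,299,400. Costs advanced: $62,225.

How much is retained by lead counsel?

$128,125.17

Fee base (net of costs): $1,299,400 − $62,225 = $1,237,175
First $67,500 at 33% = $22,275.00
Next $189,500 at 25% = $47,375.00
Next $134,000 at 17% = $22,780.00
Remaining $846,175 at 9% = $76,155.75
Fee: $22,275.00 + $47,375.00 + $22,780.00 + $76,155.75 = $168,585.75
Referral share: 24% of $168,585.75 = $40,460.58; lead counsel retains $168,585.75 − $40,460.58 = $128,125.17.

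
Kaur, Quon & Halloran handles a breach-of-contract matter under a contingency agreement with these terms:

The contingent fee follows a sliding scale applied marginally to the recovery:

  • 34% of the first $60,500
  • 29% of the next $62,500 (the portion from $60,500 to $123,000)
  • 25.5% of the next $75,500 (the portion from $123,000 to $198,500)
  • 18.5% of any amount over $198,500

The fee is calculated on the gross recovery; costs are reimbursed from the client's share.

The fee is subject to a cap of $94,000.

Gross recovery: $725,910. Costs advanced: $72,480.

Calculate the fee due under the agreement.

$94,000.00

Fee base is the gross recovery, $725,910; costs are reimbursed separately.
First $60,500 at 34% = $20,570.00
Next $62,500 at 29% = $18,125.00
Next $75,500 at 25.5% = $19,252.50
Remaining $527,410 at 18.5% = $97,570.85
Fee: $20,570.00 + $18,125.00 + $19,252.50 + $97,570.85 = $155,518.35
$155,518.35 exceeds the $94,000 cap, so the fee is capped at $94,000.00.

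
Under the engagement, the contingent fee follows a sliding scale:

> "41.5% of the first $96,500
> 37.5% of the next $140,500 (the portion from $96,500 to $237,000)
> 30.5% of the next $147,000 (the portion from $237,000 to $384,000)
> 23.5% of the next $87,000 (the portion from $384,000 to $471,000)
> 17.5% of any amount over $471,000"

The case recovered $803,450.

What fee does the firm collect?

First $96,500 at 41.5% = $40,047.50
Next $140,500 at 37.5% = $52,687.50
Next $147,000 at 30.5% = $44,835.00
Next $87,000 at 23.5% = $20,445.00
Remaining $332,450 at 17.5% = $58,178.75
Fee: $40,047.50 + $52,687.50 + $44,835.00 + $20,445.00 + $58,178.75 = $216,193.75

$216,193.75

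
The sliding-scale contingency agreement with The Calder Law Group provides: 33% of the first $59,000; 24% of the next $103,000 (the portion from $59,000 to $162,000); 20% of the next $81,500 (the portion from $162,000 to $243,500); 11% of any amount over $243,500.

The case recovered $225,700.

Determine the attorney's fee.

First $59,000 at 33% = $19,470.00
Next $103,000 at 24% = $24,720.00
Remaining $63,700 at 20% = $12,740.00
Fee: $19,470.00 + $24,720.00 + $12,740.00 = $56,930.00

$56,930.00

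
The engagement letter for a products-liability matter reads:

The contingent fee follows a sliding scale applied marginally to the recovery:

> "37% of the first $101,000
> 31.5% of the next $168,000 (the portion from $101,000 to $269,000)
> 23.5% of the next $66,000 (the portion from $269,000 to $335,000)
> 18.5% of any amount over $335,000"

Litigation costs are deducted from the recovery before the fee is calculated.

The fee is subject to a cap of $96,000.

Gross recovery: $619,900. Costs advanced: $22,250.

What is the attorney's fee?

$96,000.00

Fee base (net of costs): $619,900 − $22,250 = $597,650
First $101,000 at 37% = $37,370.00
Next $168,000 at 31.5% = $52,920.00
Next $66,000 at 23.5% = $15,510.00
Remaining $262,650 at 18.5% = $48,590.25
Fee: $37,370.00 + $52,920.00 + $15,510.00 + $48,590.25 = $154,390.25
$154,390.25 exceeds the $96,000 cap, so the fee is capped at $96,000.00.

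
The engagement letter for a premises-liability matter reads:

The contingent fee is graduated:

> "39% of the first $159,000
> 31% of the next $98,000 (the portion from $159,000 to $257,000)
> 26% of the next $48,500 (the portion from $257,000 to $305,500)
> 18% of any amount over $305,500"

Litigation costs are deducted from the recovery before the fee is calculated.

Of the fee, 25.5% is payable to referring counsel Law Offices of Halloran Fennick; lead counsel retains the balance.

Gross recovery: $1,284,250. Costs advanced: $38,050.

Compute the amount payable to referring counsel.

$69,953.13

Fee base (net of costs): $1,284,250 − $38,050 = $1,246,200
First $159,000 at 39% = $62,010.00
Next $98,000 at 31% = $30,380.00
Next $48,500 at 26% = $12,610.00
Remaining $940,700 at 18% = $169,326.00
Fee: $62,010.00 + $30,380.00 + $12,610.00 + $169,326.00 = $274,326.00
Referral share: 25.5% of $274,326.00 = $69,953.13; lead counsel retains $274,326.00 − $69,953.13 = $204,372.87.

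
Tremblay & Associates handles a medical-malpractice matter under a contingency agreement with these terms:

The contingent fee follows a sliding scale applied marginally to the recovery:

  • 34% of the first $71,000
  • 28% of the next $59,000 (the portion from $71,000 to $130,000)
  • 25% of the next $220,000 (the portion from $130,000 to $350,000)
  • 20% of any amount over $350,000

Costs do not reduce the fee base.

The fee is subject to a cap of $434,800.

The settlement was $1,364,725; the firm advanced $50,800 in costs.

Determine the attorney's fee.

$298,605.00

Fee base is the gross recovery, $1,364,725; costs are reimbursed separately.
First $71,000 at 34% = $24,140.00
Next $59,000 at 28% = $16,520.00
Next $220,000 at 25% = $55,000.00
Remaining $1,014,725 at 20% = $202,945.00
Fee: $24,140.00 + $16,520.00 + $55,000.00 + $202,945.00 = $298,605.00
$298,605.00 is under the $434,800 cap.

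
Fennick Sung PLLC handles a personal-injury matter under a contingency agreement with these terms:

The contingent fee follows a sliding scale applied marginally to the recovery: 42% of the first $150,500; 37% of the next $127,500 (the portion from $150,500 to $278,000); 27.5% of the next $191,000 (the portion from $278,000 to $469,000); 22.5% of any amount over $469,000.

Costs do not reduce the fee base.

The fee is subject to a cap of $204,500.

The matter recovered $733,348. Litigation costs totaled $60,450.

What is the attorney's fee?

Fee base is the gross recovery, $733,348; costs are reimbursed separately.
First $150,500 at 42% = $63,210.00
Next $127,500 at 37% = $47,175.00
Next $191,000 at 27.5% = $52,525.00
Remaining $264,348 at 22.5% = $59,478.30
Fee: $63,210.00 + $47,175.00 + $52,525.00 + $59,478.30 = $222,388.30
$222,388.30 exceeds the $204,500 cap, so the fee is capped at $204,500.00.

$204,500.00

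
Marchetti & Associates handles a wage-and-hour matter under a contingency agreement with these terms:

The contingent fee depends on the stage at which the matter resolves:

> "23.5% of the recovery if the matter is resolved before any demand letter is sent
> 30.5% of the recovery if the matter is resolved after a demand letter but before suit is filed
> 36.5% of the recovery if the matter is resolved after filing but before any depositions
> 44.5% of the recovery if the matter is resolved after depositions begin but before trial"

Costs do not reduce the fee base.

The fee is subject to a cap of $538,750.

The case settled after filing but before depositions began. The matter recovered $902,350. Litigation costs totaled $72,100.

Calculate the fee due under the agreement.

$329,357.75

Fee base is the gross recovery, $902,350; costs are reimbursed separately.
The matter settled after filing but before depositions began, so the 36.5% rate applies.
$902,350 × 36.5% = $329,357.75
$329,357.75 is under the $538,750 cap.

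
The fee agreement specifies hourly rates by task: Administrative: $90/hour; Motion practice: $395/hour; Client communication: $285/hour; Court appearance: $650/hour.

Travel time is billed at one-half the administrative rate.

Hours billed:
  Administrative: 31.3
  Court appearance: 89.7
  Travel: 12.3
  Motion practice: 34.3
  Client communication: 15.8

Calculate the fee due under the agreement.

Administrative: 31.3 × $90 = $2,817.00
Motion practice: 34.3 × $395 = $13,548.50
Client communication: 15.8 × $285 = $4,503.00
Court appearance: 89.7 × $650 = $58,305.00
Subtotal: $2,817.00 + $13,548.50 + $4,503.00 + $58,305.00 = $79,173.50
Travel: 12.3 × ($90 ÷ 2) = 12.3 × $45.00 = $553.50
Total: $79,173.50 + $553.50 = $79,727.00

$79,727.00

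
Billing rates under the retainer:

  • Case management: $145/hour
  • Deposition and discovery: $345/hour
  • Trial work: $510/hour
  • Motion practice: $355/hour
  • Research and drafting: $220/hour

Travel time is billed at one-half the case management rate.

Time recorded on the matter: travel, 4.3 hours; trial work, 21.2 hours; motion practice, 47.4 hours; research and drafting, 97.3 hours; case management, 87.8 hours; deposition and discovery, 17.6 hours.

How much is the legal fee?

Case management: 87.8 × $145 = $12,731.00
Deposition and discovery: 17.6 × $345 = $6,072.00
Trial work: 21.2 × $510 = $10,812.00
Motion practice: 47.4 × $355 = $16,827.00
Research and drafting: 97.3 × $220 = $21,406.00
Subtotal: $12,731.00 + $6,072.00 + $10,812.00 + $16,827.00 + $21,406.00 = $67,848.00
Travel: 4.3 × ($145 ÷ 2) = 4.3 × $72.50 = $311.75
Total: $67,848.00 + $311.75 = $68,159.75

$68,159.75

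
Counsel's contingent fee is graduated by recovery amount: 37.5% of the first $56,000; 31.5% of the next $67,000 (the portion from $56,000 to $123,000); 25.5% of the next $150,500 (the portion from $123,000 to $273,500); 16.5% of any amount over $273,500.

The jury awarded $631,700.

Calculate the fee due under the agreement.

$139,585.50

First $56,000 at 37.5% = $21,000.00
Next $67,000 at 31.5% = $21,105.00
Next $150,500 at 25.5% = $38,377.50
Remaining $358,200 at 16.5% = $59,103.00
Fee: $21,000.00 + $21,105.00 + $38,377.50 + $59,103.00 = $139,585.50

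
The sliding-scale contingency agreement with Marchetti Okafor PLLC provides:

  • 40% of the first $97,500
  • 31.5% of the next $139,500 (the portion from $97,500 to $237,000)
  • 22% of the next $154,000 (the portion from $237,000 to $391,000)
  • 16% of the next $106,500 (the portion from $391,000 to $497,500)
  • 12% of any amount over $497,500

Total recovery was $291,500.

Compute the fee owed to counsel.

First $97,500 at 40% = $39,000.00
Next $139,500 at 31.5% = $43,942.50
Remaining $54,500 at 22% = $11,990.00
Fee: $39,000.00 + $43,942.50 + $11,990.00 = $94,932.50

$94,932.50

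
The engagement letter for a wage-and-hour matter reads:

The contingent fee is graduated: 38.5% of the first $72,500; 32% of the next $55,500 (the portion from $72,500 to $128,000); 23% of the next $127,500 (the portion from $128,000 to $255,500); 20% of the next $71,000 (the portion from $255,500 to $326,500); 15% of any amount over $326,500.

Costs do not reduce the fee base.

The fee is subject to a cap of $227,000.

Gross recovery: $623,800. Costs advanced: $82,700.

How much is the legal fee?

$133,792.50

Fee base is the gross recovery, $623,800; costs are reimbursed separately.
First $72,500 at 38.5% = $27,912.50
Next $55,500 at 32% = $17,760.00
Next $127,500 at 23% = $29,325.00
Next $71,000 at 20% = $14,200.00
Remaining $297,300 at 15% = $44,595.00
Fee: $27,912.50 + $17,760.00 + $29,325.00 + $14,200.00 + $44,595.00 = $133,792.50
$133,792.50 is under the $227,000 cap.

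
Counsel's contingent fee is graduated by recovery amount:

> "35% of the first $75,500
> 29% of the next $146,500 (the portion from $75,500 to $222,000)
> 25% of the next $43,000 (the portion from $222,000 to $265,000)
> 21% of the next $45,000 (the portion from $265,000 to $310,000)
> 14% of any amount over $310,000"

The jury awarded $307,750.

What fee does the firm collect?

$88,637.50

First $75,500 at 35% = $26,425.00
Next $146,500 at 29% = $42,485.00
Next $43,000 at 25% = $10,750.00
Remaining $42,750 at 21% = $8,977.50
Fee: $26,425.00 + $42,485.00 + $10,750.00 + $8,977.50 = $88,637.50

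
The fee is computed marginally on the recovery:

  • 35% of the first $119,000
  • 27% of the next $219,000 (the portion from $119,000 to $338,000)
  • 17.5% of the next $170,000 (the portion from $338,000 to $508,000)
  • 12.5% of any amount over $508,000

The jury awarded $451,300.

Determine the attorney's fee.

$120,607.50

First $119,000 at 35% = $41,650.00
Next $219,000 at 27% = $59,130.00
Remaining $113,300 at 17.5% = $19,827.50
Fee: $41,650.00 + $59,130.00 + $19,827.50 = $120,607.50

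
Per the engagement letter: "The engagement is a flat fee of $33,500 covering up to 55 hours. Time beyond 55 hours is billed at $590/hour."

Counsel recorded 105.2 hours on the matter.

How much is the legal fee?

Flat fee: $33,500.00
Excess hours: 105.2 − 55 = 50.2
Overrun: 50.2 × $590 = $29,618.00
Total: $33,500.00 + $29,618.00 = $63,118.00

$63,118.00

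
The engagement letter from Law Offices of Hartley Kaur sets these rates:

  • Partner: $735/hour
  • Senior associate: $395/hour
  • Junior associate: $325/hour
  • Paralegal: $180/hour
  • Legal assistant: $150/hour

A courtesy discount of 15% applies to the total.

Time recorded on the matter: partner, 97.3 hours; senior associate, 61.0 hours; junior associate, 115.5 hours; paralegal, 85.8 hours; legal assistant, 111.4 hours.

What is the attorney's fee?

$140,506.70

Partner: 97.3 × $735 = $71,515.50
Senior associate: 61.0 × $395 = $24,095.00
Junior associate: 115.5 × $325 = $37,537.50
Paralegal: 85.8 × $180 = $15,444.00
Legal assistant: 111.4 × $150 = $16,710.00
Subtotal: $165,302.00
Less 15% discount: −$24,795.30
Total: $165,302.00 − $24,795.30 = $140,506.70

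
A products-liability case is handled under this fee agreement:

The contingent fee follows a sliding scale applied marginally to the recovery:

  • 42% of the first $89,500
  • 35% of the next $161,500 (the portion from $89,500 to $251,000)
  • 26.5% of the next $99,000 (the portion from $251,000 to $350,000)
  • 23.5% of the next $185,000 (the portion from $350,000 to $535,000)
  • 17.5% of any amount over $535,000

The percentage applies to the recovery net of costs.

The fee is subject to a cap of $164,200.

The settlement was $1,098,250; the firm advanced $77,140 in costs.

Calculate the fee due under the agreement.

$164,200.00

Fee base (net of costs): $1,098,250 − $77,140 = $1,021,110
First $89,500 at 42% = $37,590.00
Next $161,500 at 35% = $56,525.00
Next $99,000 at 26.5% = $26,235.00
Next $185,000 at 23.5% = $43,475.00
Remaining $486,110 at 17.5% = $85,069.25
Fee: $37,590.00 + $56,525.00 + $26,235.00 + $43,475.00 + $85,069.25 = $248,894.25
$248,894.25 exceeds the $164,200 cap, so the fee is capped at $164,200.00.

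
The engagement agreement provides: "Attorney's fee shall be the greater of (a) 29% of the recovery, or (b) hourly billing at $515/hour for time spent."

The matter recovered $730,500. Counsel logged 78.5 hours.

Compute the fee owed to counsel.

$211,845.00

(a) 29% of $730,500 = $211,845.00
(b) 78.5 × $515 = $40,427.50
The greater is (a): $211,845.00.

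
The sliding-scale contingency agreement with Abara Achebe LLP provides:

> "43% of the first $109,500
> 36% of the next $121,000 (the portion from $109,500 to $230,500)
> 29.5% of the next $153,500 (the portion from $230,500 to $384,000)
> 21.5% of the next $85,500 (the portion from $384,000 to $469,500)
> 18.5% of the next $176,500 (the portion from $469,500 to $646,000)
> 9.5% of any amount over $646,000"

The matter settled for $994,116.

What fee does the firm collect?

First $109,500 at 43% = $47,085.00
Next $121,000 at 36% = $43,560.00
Next $153,500 at 29.5% = $45,282.50
Next $85,500 at 21.5% = $18,382.50
Next $176,500 at 18.5% = $32,652.50
Remaining $348,116 at 9.5% = $33,071.02
Fee: $47,085.00 + $43,560.00 + $45,282.50 + $18,382.50 + $32,652.50 + $33,071.02 = $220,033.52

$220,033.52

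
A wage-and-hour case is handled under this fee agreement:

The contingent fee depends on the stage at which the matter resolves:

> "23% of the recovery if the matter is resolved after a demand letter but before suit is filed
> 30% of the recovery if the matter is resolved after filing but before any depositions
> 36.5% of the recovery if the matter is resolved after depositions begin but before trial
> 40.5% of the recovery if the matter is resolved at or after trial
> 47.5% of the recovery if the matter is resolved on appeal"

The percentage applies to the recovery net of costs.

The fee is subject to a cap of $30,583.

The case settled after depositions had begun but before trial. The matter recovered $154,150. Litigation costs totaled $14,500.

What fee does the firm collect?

Fee base (net of costs): $154,150 − $14,500 = $139,650
The matter settled after depositions had begun but before trial, so the 36.5% rate applies.
$139,650 × 36.5% = $50,972.25
$50,972.25 exceeds the $30,583 cap, so the fee is capped at $30,583.00.

$30,583.00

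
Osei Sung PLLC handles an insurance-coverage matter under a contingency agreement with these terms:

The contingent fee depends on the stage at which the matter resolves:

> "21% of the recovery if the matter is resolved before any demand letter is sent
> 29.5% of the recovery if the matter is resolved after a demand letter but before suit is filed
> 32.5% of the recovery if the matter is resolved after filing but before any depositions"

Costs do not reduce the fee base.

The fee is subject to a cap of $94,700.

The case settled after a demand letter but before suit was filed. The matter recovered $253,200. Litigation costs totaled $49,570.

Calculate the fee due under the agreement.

Fee base is the gross recovery, $253,200; costs are reimbursed separately.
The matter settled after a demand letter but before suit was filed, so the 29.5% rate applies.
$253,200 × 29.5% = $74,694.00
$74,694.00 is under the $94,700 cap.

$74,694.00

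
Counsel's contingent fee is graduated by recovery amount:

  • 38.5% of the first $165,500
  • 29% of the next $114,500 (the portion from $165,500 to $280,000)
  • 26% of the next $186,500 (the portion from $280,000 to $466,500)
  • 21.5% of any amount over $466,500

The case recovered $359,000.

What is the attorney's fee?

$117,462.50

First $165,500 at 38.5% = $63,717.50
Next $114,500 at 29% = $33,205.00
Remaining $79,000 at 26% = $20,540.00
Fee: $63,717.50 + $33,205.00 + $20,540.00 = $117,462.50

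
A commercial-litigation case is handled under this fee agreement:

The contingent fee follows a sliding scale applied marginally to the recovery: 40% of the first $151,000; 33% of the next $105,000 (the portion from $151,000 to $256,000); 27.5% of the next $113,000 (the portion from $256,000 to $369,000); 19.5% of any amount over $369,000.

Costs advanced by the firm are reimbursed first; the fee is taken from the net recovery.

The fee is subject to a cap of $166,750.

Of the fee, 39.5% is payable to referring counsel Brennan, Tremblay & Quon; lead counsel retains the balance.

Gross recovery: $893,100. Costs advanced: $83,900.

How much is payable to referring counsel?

Fee base (net of costs): $893,100 − $83,900 = $809,200
First $151,000 at 40% = $60,400.00
Next $105,000 at 33% = $34,650.00
Next $113,000 at 27.5% = $31,075.00
Remaining $440,200 at 19.5% = $85,839.00
Fee: $60,400.00 + $34,650.00 + $31,075.00 + $85,839.00 = $211,964.00
$211,964.00 exceeds the $166,750 cap, so the fee is capped at $166,750.00.
Referral share: 39.5% of $166,750.00 = $65,866.25; lead counsel retains $166,750.00 − $65,866.25 = $100,883.75.

$65,866.25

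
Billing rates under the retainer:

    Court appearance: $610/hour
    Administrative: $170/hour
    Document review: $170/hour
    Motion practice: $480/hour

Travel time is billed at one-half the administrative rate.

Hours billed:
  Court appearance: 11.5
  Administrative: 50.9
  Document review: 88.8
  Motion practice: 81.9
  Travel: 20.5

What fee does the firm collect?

Court appearance: 11.5 × $610 = $7,015.00
Administrative: 50.9 × $170 = $8,653.00
Document review: 88.8 × $170 = $15,096.00
Motion practice: 81.9 × $480 = $39,312.00
Subtotal: $7,015.00 + $8,653.00 + $15,096.00 + $39,312.00 = $70,076.00
Travel: 20.5 × ($170 ÷ 2) = 20.5 × $85.00 = $1,742.50
Total: $70,076.00 + $1,742.50 = $71,818.50

$71,818.50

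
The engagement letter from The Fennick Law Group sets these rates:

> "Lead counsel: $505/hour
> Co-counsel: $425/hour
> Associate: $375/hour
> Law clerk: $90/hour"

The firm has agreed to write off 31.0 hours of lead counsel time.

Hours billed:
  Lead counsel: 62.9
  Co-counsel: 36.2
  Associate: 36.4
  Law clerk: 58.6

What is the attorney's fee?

Lead counsel: 62.9 × $505 = $31,764.50
Co-counsel: 36.2 × $425 = $15,385.00
Associate: 36.4 × $375 = $13,650.00
Law clerk: 58.6 × $90 = $5,274.00
Subtotal: $66,073.50
Write-off: 31.0 × $505 = $15,655.00
Total: $66,073.50 − $15,655.00 = $50,418.50

$50,418.50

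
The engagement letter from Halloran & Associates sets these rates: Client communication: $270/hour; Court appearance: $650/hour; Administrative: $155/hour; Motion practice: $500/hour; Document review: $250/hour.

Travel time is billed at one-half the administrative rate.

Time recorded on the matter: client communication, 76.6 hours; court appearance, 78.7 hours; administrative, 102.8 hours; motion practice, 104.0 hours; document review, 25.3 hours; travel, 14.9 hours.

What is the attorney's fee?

$147,250.75

Client communication: 76.6 × $270 = $20,682.00
Court appearance: 78.7 × $650 = $51,155.00
Administrative: 102.8 × $155 = $15,934.00
Motion practice: 104.0 × $500 = $52,000.00
Document review: 25.3 × $250 = $6,325.00
Subtotal: $20,682.00 + $51,155.00 + $15,934.00 + $52,000.00 + $6,325.00 = $146,096.00
Travel: 14.9 × ($155 ÷ 2) = 14.9 × $77.50 = $1,154.75
Total: $146,096.00 + $1,154.75 = $147,250.75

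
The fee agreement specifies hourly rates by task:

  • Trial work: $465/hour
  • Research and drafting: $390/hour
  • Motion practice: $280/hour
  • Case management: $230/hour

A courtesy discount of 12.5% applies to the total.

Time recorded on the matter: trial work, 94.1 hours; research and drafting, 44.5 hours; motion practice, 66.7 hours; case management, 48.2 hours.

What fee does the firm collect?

$79,514.31

Trial work: 94.1 × $465 = $43,756.50
Research and drafting: 44.5 × $390 = $17,355.00
Motion practice: 66.7 × $280 = $18,676.00
Case management: 48.2 × $230 = $11,086.00
Subtotal: $90,873.50
Less 12.5% discount: −$11,359.19
Total: $90,873.50 − $11,359.19 = $79,514.31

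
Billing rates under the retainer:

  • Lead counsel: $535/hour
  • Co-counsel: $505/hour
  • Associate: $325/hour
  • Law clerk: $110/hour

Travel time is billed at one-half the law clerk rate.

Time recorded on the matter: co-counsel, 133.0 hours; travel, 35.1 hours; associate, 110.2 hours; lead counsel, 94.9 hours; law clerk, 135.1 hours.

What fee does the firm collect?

$170,543.00

Lead counsel: 94.9 × $535 = $50,771.50
Co-counsel: 133.0 × $505 = $67,165.00
Associate: 110.2 × $325 = $35,815.00
Law clerk: 135.1 × $110 = $14,861.00
Subtotal: $50,771.50 + $67,165.00 + $35,815.00 + $14,861.00 = $168,612.50
Travel: 35.1 × ($110 ÷ 2) = 35.1 × $55.00 = $1,930.50
Total: $168,612.50 + $1,930.50 = $170,543.00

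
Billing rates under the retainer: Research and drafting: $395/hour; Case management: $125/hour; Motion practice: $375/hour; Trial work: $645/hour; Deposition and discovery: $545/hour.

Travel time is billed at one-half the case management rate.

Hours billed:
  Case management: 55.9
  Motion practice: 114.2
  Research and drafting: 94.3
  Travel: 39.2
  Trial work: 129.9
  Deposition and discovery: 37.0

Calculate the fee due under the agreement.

$193,461.50

Research and drafting: 94.3 × $395 = $37,248.50
Case management: 55.9 × $125 = $6,987.50
Motion practice: 114.2 × $375 = $42,825.00
Trial work: 129.9 × $645 = $83,785.50
Deposition and discovery: 37.0 × $545 = $20,165.00
Subtotal: $37,248.50 + $6,987.50 + $42,825.00 + $83,785.50 + $20,165.00 = $191,011.50
Travel: 39.2 × ($125 ÷ 2) = 39.2 × $62.50 = $2,450.00
Total: $191,011.50 + $2,450.00 = $193,461.50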